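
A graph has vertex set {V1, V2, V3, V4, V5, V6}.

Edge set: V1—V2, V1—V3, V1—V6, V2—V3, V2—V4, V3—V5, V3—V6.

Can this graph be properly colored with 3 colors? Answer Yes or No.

Yes

The chromatic number is 3. V1, V2, V3 are mutually adjacent, so at least 3 colors are needed.
3 colors suffice: color red → {V3, V4}; color blue → {V1, V5}; color green → {V2, V6}.
That is already a proper 3-coloring.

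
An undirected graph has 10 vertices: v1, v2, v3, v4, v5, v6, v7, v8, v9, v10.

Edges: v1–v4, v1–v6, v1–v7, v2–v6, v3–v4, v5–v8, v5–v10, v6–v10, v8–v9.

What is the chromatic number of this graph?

v1 and v6 are adjacent, so at least 2 colors are needed.
2 colors suffice: color 1 → {v4, v5, v6, v7, v9}; color 2 → {v1, v2, v3, v8, v10}. Every edge joins two different colors.

2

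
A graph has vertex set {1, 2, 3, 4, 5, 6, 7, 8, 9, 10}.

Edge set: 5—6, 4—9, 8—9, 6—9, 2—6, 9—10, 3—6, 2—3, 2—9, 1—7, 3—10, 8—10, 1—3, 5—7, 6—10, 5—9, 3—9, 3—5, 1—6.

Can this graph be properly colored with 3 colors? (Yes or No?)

2, 3, 6, 9 form a clique, so at least 4 colors are needed.
So 3 colors are not enough.

No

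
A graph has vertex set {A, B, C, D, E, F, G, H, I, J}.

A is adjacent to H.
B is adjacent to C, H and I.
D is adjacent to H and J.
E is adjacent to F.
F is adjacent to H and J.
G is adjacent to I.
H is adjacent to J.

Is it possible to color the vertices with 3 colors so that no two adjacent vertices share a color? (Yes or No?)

The chromatic number is 3. F, H, J are pairwise adjacent, so at least 3 colors are needed.
A valid assignment using 3 colors: A=blue, B=blue, C=red, D=blue, E=red, F=blue, G=blue, H=red, I=red, J=green.
That is already a proper 3-coloring.

Yes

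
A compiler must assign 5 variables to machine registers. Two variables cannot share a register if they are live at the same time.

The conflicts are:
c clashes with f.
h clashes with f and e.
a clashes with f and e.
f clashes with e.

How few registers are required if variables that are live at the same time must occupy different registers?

3

h, f, e all conflict with each other, so at least 3 registers are needed.
Using 3 registers: c=2, h=3, a=3, f=1, e=2. Every pair that conflicts lands in different registers.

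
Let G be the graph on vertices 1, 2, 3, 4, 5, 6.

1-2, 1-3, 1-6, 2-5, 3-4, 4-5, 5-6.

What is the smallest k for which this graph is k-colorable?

The cycle 5-4-3-1-2-5 has odd length 5, so it cannot be 2-colored; at least 3 colors are needed.
3 colors suffice: color a → {1, 5}; color b → {2, 3, 6}; color c → {4}. No two adjacent vertices share a color.

3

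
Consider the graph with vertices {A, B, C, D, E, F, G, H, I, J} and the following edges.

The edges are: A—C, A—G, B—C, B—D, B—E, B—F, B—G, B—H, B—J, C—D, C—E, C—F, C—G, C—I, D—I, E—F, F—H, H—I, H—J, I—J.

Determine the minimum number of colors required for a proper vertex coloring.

4

B, C, E, F form a clique, so at least 4 colors are needed.
4 colors suffice: A=1, B=1, C=2, D=3, E=4, F=3, G=3, H=2, I=1, J=3. Every edge joins two different colors.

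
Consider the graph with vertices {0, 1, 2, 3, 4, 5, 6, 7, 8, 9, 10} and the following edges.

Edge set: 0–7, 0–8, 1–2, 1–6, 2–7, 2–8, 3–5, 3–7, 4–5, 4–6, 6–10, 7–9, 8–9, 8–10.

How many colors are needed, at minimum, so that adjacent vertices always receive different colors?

3

The cycle 1-2-8-10-6-1 has odd length 5, so it cannot be 2-colored; at least 3 colors are needed.
One proper 3-coloring: 0=b, 1=c, 2=b, 3=b, 4=b, 5=a, 6=a, 7=a, 8=a, 9=b, 10=b. Each edge has distinct colors on its endpoints.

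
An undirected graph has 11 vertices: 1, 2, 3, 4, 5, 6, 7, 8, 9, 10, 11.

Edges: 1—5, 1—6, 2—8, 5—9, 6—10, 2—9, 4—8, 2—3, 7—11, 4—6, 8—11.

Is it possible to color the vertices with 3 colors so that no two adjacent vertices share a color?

Yes

The chromatic number is 3. The cycle 5-9-2-8-4-6-1-5 has odd length 7, so it cannot be 2-colored; at least 3 colors are needed.
A valid assignment using 3 colors: 1=blue, 2=blue, 3=red, 4=blue, 5=red, 6=red, 7=red, 8=red, 9=green, 10=blue, 11=blue.
That is already a proper 3-coloring.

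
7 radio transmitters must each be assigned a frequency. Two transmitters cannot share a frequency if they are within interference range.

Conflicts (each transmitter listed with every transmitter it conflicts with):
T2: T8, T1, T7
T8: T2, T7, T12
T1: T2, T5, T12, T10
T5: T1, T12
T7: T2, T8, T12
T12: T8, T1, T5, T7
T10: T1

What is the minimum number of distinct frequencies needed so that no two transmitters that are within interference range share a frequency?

T1, T5, T12 are mutually in conflict, so at least 3 frequencies are needed.
3 frequencies suffice: T2=2, T8=1, T1=1, T5=3, T7=3, T12=2, T10=2. No two conflicting transmitters share a frequency.

3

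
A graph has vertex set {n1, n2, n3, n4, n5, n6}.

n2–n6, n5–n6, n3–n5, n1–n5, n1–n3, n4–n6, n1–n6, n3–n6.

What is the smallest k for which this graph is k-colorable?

n1, n3, n5, n6 are pairwise adjacent (a clique of size 4), so at least 4 colors are needed.
4 colors suffice: color red → {n6}; color blue → {n2, n4, n5}; color green → {n3}; color yellow → {n1}. No two adjacent vertices share a color.

4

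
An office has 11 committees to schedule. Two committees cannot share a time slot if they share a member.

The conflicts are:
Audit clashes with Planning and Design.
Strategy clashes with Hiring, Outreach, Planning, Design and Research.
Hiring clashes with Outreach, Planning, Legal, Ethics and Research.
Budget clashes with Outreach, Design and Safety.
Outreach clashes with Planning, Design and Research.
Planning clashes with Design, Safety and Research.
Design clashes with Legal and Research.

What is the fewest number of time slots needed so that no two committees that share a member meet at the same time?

5

Strategy, Outreach, Planning, Design, Research all conflict with each other, so at least 5 time slots are needed.
5 time slots suffice: time slot 1 → {Budget, Planning, Legal, Ethics}; time slot 2 → {Hiring, Design, Safety}; time slot 3 → {Audit, Outreach}; time slot 4 → {Strategy}; time slot 5 → {Research}. No two conflicting committees share a time slot.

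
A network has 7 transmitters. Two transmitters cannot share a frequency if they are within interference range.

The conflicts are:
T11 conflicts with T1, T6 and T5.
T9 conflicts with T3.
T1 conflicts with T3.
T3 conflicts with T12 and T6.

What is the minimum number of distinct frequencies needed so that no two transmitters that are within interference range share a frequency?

T11 and T1 conflict, so at least 2 frequencies are needed.
2 frequencies suffice: frequency 1 → {T11, T3}; frequency 2 → {T9, T1, T12, T6, T5}. Each listed conflict is separated.

2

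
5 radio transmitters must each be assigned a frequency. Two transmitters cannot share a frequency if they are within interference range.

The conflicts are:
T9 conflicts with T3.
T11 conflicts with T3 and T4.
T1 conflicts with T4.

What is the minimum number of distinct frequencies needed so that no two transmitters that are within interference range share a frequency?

2

T11 and T3 conflict, so at least 2 frequencies are needed.
2 frequencies suffice: frequency 1 → {T3, T4}; frequency 2 → {T9, T11, T1}. Each listed conflict is separated.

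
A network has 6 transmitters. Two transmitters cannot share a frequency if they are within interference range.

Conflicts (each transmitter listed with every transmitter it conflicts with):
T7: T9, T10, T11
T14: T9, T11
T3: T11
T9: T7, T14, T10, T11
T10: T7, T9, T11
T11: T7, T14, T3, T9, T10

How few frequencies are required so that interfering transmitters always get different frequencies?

T7, T9, T10, T11 all conflict with each other, so at least 4 frequencies are needed.
4 frequencies suffice: T7=4, T14=3, T3=2, T9=2, T10=3, T11=1. Each listed conflict is separated.

4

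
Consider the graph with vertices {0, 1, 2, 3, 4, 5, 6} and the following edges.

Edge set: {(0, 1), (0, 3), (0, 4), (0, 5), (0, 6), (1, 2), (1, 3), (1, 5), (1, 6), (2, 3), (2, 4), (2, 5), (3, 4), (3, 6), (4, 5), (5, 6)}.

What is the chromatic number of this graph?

4

0, 1, 5, 6 are mutually adjacent (a clique of size 4), so at least 4 colors are needed.
A valid assignment using 4 colors: 0=green, 1=blue, 2=green, 3=red, 4=blue, 5=red, 6=yellow. Every edge joins two different colors.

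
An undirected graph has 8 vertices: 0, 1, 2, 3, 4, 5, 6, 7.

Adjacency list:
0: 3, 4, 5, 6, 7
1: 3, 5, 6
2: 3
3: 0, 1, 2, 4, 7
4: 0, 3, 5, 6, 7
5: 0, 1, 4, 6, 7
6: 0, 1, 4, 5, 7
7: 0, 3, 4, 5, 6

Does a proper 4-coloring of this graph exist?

0, 4, 5, 6, 7 are pairwise adjacent (a clique of size 5), so at least 5 colors are needed.
So 4 colors are not enough.

No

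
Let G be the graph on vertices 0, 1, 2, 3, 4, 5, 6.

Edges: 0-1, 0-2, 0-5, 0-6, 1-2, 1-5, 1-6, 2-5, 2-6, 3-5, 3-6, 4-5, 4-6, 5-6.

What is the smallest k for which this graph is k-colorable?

0, 1, 2, 5, 6 are pairwise adjacent (a clique of size 5), so at least 5 colors are needed.
5 colors suffice: color a → {6}; color b → {5}; color c → {1, 3, 4}; color d → {0}; color e → {2}. Every edge joins two different colors.

5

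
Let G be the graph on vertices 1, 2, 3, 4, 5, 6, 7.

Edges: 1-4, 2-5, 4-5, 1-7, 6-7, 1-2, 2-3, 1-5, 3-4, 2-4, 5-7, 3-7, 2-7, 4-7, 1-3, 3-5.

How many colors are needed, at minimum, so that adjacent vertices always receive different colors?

1, 2, 3, 4, 5, 7 are mutually adjacent (a clique of size 6), so at least 6 colors are needed.
6 colors suffice: color a → {7}; color b → {1, 6}; color c → {5}; color d → {3}; color e → {4}; color f → {2}. Each edge has distinct colors on its endpoints.

6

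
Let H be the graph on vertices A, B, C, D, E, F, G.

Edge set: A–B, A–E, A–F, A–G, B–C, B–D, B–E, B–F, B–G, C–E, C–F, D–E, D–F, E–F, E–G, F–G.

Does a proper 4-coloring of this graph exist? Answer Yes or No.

A, B, E, F, G are pairwise adjacent (a clique of size 5), so at least 5 colors are needed.
So 4 colors are not enough.

No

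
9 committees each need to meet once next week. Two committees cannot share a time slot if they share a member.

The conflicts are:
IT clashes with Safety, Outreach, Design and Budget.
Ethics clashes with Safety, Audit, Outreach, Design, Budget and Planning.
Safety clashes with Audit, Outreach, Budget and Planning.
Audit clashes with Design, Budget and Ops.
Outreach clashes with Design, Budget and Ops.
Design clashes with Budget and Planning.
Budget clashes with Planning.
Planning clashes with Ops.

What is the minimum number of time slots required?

4

Ethics, Safety, Audit, Budget pairwise conflict, so at least 4 time slots are needed.
4 time slots suffice: time slot 1 → {Budget, Ops}; time slot 2 → {Audit, Outreach, Planning}; time slot 3 → {Safety, Design}; time slot 4 → {IT, Ethics}. Every pair that conflicts lands in different time slots.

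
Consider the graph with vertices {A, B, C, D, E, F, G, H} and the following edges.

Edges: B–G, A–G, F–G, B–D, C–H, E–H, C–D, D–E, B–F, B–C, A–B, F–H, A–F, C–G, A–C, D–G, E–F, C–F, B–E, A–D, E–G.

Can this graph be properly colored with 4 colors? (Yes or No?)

A, B, C, D, G are mutually adjacent (a clique of size 5), so at least 5 colors are needed.
So 4 colors are not enough.

No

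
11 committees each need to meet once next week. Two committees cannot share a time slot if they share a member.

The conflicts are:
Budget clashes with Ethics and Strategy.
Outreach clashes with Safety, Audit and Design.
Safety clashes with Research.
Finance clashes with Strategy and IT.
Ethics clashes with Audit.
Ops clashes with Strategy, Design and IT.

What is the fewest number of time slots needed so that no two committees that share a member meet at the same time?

The cycle Outreach-Design-Ops-Strategy-Budget-Ethics-Audit-Outreach has odd length 7, so it cannot be 2-colored; at least 3 time slots are needed.
A valid assignment using 3 time slots: Budget=3, Outreach=1, Safety=2, Finance=1, Ethics=1, Ops=1, Research=1, Audit=2, Strategy=2, Design=2, IT=2. No two conflicting committees share a time slot.

3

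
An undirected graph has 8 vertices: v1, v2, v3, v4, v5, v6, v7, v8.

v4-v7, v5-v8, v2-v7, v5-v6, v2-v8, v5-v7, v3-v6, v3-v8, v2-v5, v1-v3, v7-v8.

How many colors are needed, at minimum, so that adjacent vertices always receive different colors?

v2, v5, v7, v8 form a clique, so at least 4 colors are needed.
4 colors suffice: color R → {v1, v4, v6, v8}; color B → {v3, v5}; color G → {v7}; color Y → {v2}. Each edge has distinct colors on its endpoints.

4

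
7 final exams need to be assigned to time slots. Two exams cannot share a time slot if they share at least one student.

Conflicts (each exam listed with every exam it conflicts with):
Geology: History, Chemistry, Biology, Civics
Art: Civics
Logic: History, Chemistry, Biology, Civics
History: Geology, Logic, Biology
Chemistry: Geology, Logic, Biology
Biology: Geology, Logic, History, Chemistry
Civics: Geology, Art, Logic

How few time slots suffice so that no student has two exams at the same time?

Logic, History, Biology all conflict with each other, so at least 3 time slots are needed.
3 time slots suffice: time slot 1 → {Geology, Art, Logic}; time slot 2 → {Biology, Civics}; time slot 3 → {History, Chemistry}. Every pair that conflicts lands in different time slots.

3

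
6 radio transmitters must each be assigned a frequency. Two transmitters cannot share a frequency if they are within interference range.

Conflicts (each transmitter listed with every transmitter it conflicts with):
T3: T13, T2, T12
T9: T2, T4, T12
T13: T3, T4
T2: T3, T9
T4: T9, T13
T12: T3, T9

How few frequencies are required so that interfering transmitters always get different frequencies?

3

The cycle T9-T12-T3-T13-T4-T9 has odd length 5, so it cannot be 2-colored; at least 3 frequencies are needed.
3 frequencies suffice: frequency 1 → {T3, T9}; frequency 2 → {T2, T4, T12}; frequency 3 → {T13}. Each listed conflict is separated.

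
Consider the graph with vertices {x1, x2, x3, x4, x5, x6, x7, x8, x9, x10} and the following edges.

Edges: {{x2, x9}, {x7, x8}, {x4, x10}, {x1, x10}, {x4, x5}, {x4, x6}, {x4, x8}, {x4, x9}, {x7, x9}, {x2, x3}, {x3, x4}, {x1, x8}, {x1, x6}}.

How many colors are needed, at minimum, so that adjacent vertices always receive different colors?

x4 and x5 are adjacent, so at least 2 colors are needed.
2 colors suffice: color 1 → {x1, x2, x4, x7}; color 2 → {x3, x5, x6, x8, x9, x10}. Each edge has distinct colors on its endpoints.

2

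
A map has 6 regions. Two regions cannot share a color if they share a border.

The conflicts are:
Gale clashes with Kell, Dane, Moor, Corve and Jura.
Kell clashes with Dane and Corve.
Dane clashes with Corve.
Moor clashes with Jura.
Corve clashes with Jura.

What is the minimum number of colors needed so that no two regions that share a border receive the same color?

4

Gale, Kell, Dane, Corve pairwise conflict, so at least 4 colors are needed.
4 colors suffice: color 1 → {Gale}; color 2 → {Moor, Corve}; color 3 → {Kell, Jura}; color 4 → {Dane}. Each listed conflict is separated.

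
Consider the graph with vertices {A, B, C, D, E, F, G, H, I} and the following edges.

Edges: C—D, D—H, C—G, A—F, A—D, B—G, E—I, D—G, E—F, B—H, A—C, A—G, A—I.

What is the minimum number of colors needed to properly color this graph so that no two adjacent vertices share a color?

4

A, C, D, G are pairwise adjacent (a clique of size 4), so at least 4 colors are needed.
4 colors suffice: color 1 → {A, B, E}; color 2 → {D, F, I}; color 3 → {G, H}; color 4 → {C}. Each edge has distinct colors on its endpoints.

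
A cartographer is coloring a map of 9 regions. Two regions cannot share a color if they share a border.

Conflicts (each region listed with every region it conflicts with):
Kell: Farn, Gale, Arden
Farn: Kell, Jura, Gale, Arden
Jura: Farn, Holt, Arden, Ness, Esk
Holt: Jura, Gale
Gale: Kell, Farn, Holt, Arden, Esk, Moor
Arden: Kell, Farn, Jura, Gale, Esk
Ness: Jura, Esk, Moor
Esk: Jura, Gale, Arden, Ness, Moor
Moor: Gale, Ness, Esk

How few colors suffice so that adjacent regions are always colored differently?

4

Kell, Farn, Gale, Arden all conflict with each other, so at least 4 colors are needed.
4 colors suffice: color 1 → {Jura, Gale}; color 2 → {Holt, Arden, Ness}; color 3 → {Farn, Esk}; color 4 → {Kell, Moor}. Each listed conflict is separated.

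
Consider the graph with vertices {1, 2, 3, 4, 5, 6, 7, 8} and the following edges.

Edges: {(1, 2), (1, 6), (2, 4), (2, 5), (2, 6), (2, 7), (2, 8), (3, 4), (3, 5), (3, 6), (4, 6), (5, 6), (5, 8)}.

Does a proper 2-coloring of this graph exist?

No

3, 4, 6 are pairwise adjacent, so at least 3 colors are needed.
So 2 colors are not enough.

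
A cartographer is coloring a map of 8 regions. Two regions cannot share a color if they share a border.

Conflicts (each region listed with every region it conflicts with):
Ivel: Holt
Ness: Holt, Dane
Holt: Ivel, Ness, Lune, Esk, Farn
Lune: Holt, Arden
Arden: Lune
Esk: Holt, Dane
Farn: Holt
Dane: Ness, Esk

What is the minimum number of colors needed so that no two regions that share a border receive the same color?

Lune and Arden conflict, so at least 2 colors are needed.
2 colors suffice: color 1 → {Holt, Arden, Dane}; color 2 → {Ivel, Ness, Lune, Esk, Farn}. Every pair that conflicts lands in different colors.

2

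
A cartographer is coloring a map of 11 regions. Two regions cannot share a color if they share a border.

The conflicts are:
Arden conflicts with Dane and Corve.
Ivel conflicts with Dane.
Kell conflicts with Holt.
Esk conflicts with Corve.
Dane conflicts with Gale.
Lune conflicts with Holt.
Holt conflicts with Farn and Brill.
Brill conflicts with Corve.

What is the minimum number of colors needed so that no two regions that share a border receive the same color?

2

Lune and Holt conflict, so at least 2 colors are needed.
2 colors suffice: Arden=2, Ivel=2, Kell=2, Esk=2, Dane=1, Lune=2, Holt=1, Farn=2, Brill=2, Corve=1, Gale=2. Each listed conflict is separated.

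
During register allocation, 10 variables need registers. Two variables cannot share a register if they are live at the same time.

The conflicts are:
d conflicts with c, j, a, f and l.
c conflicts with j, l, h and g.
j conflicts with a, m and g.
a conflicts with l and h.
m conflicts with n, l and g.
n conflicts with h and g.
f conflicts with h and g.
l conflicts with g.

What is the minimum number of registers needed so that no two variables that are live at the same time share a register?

m, n, g all conflict with each other, so at least 3 registers are needed.
3 registers suffice: register 1 → {d, h, g}; register 2 → {j, n, f, l}; register 3 → {c, a, m}. Every pair that conflicts lands in different registers.

3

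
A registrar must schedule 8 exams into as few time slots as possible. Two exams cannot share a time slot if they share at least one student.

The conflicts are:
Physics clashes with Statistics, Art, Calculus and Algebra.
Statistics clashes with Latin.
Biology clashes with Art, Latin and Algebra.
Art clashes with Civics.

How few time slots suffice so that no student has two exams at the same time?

The cycle Statistics-Latin-Biology-Algebra-Physics-Statistics has odd length 5, so it cannot be 2-colored; at least 3 time slots are needed.
3 time slots suffice: Physics=1, Statistics=3, Biology=1, Art=2, Latin=2, Calculus=2, Civics=1, Algebra=2. Each listed conflict is separated.

3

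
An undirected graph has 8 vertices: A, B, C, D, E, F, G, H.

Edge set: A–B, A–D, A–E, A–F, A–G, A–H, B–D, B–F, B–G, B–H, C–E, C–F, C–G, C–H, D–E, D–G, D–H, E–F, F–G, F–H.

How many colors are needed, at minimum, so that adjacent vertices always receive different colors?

A, B, F, H are pairwise adjacent (a clique of size 4), so at least 4 colors are needed.
A valid assignment using 4 colors: A=2, B=3, C=2, D=1, E=3, F=1, G=4, H=4. Every edge joins two different colors.

4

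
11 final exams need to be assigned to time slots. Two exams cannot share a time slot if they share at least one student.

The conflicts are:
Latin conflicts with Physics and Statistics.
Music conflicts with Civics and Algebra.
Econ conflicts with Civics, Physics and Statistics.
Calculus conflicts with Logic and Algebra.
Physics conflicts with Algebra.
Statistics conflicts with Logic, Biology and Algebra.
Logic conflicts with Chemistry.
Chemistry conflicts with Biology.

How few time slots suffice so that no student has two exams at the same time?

The cycle Music-Algebra-Statistics-Econ-Civics-Music has odd length 5, so it cannot be 2-colored; at least 3 time slots are needed.
Using 3 time slots: Latin=2, Music=3, Econ=2, Civics=1, Calculus=1, Physics=1, Statistics=1, Logic=2, Chemistry=1, Biology=2, Algebra=2. Every pair that conflicts lands in different time slots.

3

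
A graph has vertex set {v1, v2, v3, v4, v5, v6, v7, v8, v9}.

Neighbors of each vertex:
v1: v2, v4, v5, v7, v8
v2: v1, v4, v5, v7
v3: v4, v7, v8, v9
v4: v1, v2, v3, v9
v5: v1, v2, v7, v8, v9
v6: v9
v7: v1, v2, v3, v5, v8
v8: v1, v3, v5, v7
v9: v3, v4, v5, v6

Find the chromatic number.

4

v1, v5, v7, v8 are pairwise adjacent (a clique of size 4), so at least 4 colors are needed.
One proper 4-coloring: v1=1, v2=4, v3=1, v4=2, v5=2, v6=1, v7=3, v8=4, v9=3. Every edge joins two different colors.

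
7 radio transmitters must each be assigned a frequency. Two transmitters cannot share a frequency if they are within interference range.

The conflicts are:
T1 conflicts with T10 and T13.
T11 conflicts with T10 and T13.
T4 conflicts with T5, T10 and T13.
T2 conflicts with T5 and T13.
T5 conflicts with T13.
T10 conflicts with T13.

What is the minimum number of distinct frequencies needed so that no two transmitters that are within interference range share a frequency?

3

T11, T10, T13 all conflict with each other, so at least 3 frequencies are needed.
3 frequencies suffice: frequency 1 → {T13}; frequency 2 → {T5, T10}; frequency 3 → {T1, T11, T4, T2}. Each listed conflict is separated.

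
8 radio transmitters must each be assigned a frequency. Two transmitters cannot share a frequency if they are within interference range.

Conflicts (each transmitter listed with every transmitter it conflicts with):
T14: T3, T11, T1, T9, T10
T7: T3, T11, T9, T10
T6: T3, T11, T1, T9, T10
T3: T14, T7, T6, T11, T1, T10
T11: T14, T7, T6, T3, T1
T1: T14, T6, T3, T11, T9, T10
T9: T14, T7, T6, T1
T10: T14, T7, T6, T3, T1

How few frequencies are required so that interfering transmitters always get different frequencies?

4

T14, T3, T11, T1 all conflict with each other, so at least 4 frequencies are needed.
4 frequencies suffice: frequency 1 → {T3, T9}; frequency 2 → {T7, T1}; frequency 3 → {T11, T10}; frequency 4 → {T14, T6}. No two conflicting transmitters share a frequency.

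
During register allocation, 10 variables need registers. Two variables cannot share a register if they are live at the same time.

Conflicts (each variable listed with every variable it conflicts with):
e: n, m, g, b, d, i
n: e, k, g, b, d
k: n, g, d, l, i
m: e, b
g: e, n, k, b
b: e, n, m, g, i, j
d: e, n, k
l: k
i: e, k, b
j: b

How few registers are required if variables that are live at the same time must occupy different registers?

4

e, n, g, b all conflict with each other, so at least 4 registers are needed.
A valid assignment using 4 registers: e=2, n=3, k=1, m=3, g=4, b=1, d=4, l=2, i=3, j=2. Every pair that conflicts lands in different registers.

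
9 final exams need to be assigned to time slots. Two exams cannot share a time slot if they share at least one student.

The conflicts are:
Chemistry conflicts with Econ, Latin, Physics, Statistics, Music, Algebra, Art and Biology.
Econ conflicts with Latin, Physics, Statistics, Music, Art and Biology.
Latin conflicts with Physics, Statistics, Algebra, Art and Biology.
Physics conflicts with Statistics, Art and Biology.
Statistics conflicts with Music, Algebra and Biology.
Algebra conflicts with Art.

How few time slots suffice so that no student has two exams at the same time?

Chemistry, Econ, Latin, Physics, Statistics, Biology pairwise conflict, so at least 6 time slots are needed.
6 time slots suffice: time slot 1 → {Chemistry}; time slot 2 → {Latin, Music}; time slot 3 → {Econ, Algebra}; time slot 4 → {Statistics, Art}; time slot 5 → {Physics}; time slot 6 → {Biology}. No two conflicting exams share a time slot.

6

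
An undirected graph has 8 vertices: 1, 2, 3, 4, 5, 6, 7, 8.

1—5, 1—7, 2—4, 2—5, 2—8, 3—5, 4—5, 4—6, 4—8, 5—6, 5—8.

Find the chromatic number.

4

2, 4, 5, 8 are pairwise adjacent (a clique of size 4), so at least 4 colors are needed.
4 colors suffice: 1=b, 2=c, 3=b, 4=b, 5=a, 6=c, 7=a, 8=d. Each edge has distinct colors on its endpoints.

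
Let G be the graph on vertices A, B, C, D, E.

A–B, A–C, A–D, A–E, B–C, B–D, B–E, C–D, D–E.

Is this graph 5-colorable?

Yes

The chromatic number is 4. A, B, C, D are mutually adjacent (a clique of size 4), so at least 4 colors are needed.
4 colors suffice: A=3, B=2, C=4, D=1, E=4.
Since 5 ≥ 4, a proper 5-coloring certainly exists.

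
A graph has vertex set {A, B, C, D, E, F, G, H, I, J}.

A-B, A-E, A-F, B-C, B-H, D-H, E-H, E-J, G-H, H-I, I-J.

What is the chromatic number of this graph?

B and C are adjacent, so at least 2 colors are needed.
2 colors suffice: color red → {A, C, H, J}; color blue → {B, D, E, F, G, I}. No two adjacent vertices share a color.

2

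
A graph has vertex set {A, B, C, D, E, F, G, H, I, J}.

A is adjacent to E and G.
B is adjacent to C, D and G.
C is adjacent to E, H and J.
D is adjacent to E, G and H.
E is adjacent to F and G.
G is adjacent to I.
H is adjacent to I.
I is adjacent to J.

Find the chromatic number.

D, E, G are mutually adjacent, so at least 3 colors are needed.
3 colors suffice: color 1 → {B, E, H, J}; color 2 → {C, F, G}; color 3 → {A, D, I}. Each edge has distinct colors on its endpoints.

3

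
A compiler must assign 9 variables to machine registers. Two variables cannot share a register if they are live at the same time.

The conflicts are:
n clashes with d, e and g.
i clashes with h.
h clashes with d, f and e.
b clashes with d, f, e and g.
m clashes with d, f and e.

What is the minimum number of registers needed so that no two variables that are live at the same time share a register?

b and g conflict, so at least 2 registers are needed.
2 registers suffice: register 1 → {n, h, b, m}; register 2 → {i, d, f, e, g}. No two conflicting variables share a register.

2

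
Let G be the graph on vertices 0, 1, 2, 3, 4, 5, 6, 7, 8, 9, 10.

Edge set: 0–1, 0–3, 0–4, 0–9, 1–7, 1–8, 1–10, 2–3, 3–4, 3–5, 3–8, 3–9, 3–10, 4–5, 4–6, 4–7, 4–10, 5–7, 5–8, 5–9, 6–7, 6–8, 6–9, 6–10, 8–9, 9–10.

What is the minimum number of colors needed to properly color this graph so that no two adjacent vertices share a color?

4

3, 5, 8, 9 form a clique, so at least 4 colors are needed.
A valid assignment using 4 colors: 0=green, 1=red, 2=blue, 3=red, 4=blue, 5=yellow, 6=red, 7=green, 8=green, 9=blue, 10=green. Each edge has distinct colors on its endpoints.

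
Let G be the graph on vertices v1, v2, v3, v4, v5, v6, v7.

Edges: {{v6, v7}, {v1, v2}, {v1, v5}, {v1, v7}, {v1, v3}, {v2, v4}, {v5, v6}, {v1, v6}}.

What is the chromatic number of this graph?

v1, v5, v6 are mutually adjacent, so at least 3 colors are needed.
3 colors suffice: color 1 → {v1, v4}; color 2 → {v2, v3, v6}; color 3 → {v5, v7}. No two adjacent vertices share a color.

3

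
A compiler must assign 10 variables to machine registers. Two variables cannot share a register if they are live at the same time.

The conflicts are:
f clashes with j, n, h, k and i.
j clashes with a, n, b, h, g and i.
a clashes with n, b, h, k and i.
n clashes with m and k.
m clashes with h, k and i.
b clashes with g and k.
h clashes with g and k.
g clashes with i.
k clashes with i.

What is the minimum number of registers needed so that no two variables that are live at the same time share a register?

j, b, g are mutually in conflict, so at least 3 registers are needed.
3 registers suffice: register 1 → {j, k}; register 2 → {n, b, h, i}; register 3 → {f, a, m, g}. Each listed conflict is separated.

3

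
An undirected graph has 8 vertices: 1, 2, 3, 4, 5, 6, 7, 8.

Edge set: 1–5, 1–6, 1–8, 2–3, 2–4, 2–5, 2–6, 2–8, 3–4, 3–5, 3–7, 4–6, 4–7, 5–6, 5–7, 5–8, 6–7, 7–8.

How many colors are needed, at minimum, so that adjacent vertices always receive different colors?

3

2, 3, 4 are mutually adjacent, so at least 3 colors are needed.
3 colors suffice: color red → {4, 5}; color blue → {3, 6, 8}; color green → {1, 2, 7}. Every edge joins two different colors.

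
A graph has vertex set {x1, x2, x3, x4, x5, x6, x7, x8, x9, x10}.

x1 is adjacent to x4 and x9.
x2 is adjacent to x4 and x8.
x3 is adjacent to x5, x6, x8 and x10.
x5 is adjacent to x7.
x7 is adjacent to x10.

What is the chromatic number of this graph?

x2 and x8 are adjacent, so at least 2 colors are needed.
2 colors suffice: color 1 → {x1, x2, x3, x7}; color 2 → {x4, x5, x6, x8, x9, x10}. Every edge joins two different colors.

2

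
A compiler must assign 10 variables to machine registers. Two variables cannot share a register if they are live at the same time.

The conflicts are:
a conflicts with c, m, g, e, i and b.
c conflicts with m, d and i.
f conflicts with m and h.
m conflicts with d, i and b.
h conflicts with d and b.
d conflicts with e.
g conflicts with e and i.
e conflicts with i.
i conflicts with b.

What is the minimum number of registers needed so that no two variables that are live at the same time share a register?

a, g, e, i pairwise conflict, so at least 4 registers are needed.
Using 4 registers: a=3, c=4, f=1, m=2, h=2, d=1, g=4, e=2, i=1, b=4. Every pair that conflicts lands in different registers.

4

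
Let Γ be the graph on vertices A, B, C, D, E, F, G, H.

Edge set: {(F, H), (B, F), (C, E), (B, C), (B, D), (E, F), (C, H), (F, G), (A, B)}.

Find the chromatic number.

B and D are adjacent, so at least 2 colors are needed.
2 colors suffice: color 1 → {B, E, G, H}; color 2 → {A, C, D, F}. Each edge has distinct colors on its endpoints.

2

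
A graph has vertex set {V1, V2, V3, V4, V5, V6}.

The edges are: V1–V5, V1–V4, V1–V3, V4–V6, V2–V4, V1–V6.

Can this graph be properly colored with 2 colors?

V1, V4, V6 are mutually adjacent, so at least 3 colors are needed.
So 2 colors are not enough.

No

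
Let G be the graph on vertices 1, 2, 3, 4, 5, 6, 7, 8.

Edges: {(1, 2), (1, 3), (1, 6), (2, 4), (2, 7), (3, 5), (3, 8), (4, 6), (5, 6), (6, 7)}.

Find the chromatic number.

1 and 6 are adjacent, so at least 2 colors are needed.
One proper 2-coloring: 1=blue, 2=red, 3=red, 4=blue, 5=blue, 6=red, 7=blue, 8=blue. Each edge has distinct colors on its endpoints.

2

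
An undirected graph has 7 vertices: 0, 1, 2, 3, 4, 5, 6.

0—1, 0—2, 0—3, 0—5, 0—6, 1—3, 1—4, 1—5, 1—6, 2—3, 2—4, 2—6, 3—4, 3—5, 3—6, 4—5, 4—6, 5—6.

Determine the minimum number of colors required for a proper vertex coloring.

1, 3, 4, 5, 6 are pairwise adjacent (a clique of size 5), so at least 5 colors are needed.
5 colors suffice: color a → {3}; color b → {6}; color c → {1, 2}; color d → {0, 4}; color e → {5}. Each edge has distinct colors on its endpoints.

5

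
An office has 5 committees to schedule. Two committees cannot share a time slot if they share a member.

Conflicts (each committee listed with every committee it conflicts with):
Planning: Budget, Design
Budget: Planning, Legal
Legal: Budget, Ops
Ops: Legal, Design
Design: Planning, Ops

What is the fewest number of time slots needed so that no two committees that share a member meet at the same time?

The cycle Ops-Legal-Budget-Planning-Design-Ops has odd length 5, so it cannot be 2-colored; at least 3 time slots are needed.
3 time slots suffice: time slot 1 → {Budget, Ops}; time slot 2 → {Legal, Design}; time slot 3 → {Planning}. No two conflicting committees share a time slot.

3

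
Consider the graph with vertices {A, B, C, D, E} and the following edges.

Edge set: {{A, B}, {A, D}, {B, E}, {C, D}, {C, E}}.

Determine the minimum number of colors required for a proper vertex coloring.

The cycle C-E-B-A-D-C has odd length 5, so it cannot be 2-colored; at least 3 colors are needed.
One proper 3-coloring: A=blue, B=red, C=green, D=red, E=blue. No two adjacent vertices share a color.

3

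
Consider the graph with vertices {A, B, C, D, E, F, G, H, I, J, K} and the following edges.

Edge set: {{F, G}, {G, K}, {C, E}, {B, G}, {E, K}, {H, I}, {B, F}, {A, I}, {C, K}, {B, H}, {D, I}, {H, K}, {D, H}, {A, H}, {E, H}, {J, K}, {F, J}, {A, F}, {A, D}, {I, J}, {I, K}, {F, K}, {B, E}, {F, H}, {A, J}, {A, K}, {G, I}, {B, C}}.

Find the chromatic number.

4

A, D, H, I are mutually adjacent (a clique of size 4), so at least 4 colors are needed.
A valid assignment using 4 colors: A=4, B=1, C=2, D=1, E=3, F=3, G=2, H=2, I=3, J=2, K=1. No two adjacent vertices share a color.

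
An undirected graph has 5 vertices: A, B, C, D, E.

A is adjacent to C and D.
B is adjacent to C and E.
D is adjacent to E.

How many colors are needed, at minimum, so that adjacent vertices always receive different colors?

The cycle D-A-C-B-E-D has odd length 5, so it cannot be 2-colored; at least 3 colors are needed.
3 colors suffice: color 1 → {C, E}; color 2 → {A, B}; color 3 → {D}. Every edge joins two different colors.

3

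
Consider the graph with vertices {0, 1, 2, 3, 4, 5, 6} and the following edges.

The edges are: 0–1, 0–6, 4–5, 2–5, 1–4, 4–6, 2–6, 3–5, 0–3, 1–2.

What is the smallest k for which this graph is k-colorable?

3

The cycle 3-0-6-2-5-3 has odd length 5, so it cannot be 2-colored; at least 3 colors are needed.
One proper 3-coloring: 0=b, 1=a, 2=b, 3=c, 4=b, 5=a, 6=a. Every edge joins two different colors.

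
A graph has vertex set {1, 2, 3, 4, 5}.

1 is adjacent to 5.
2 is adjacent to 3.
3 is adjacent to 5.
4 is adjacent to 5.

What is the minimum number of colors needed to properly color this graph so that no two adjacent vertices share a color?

1 and 5 are adjacent, so at least 2 colors are needed.
2 colors suffice: 1=blue, 2=red, 3=blue, 4=blue, 5=red. No two adjacent vertices share a color.

2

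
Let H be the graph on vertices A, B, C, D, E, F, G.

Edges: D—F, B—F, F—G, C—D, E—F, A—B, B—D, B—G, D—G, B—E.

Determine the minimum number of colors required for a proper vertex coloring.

4

B, D, F, G are mutually adjacent (a clique of size 4), so at least 4 colors are needed.
One proper 4-coloring: A=2, B=1, C=1, D=2, E=2, F=3, G=4. No two adjacent vertices share a color.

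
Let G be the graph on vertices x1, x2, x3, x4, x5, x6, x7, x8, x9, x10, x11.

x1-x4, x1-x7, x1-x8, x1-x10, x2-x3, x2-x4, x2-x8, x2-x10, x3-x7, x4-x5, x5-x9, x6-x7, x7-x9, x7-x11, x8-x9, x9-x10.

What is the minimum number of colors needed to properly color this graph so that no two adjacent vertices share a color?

3

The cycle x10-x9-x7-x3-x2-x10 has odd length 5, so it cannot be 2-colored; at least 3 colors are needed.
3 colors suffice: x1=blue, x2=red, x3=blue, x4=green, x5=red, x6=blue, x7=red, x8=green, x9=blue, x10=green, x11=blue. Every edge joins two different colors.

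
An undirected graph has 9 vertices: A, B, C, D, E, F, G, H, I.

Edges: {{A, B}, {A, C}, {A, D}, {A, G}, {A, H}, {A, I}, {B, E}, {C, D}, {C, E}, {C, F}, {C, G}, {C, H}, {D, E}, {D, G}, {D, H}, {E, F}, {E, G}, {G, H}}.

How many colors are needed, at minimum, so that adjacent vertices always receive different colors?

5

A, C, D, G, H are pairwise adjacent (a clique of size 5), so at least 5 colors are needed.
5 colors suffice: color red → {B, C, I}; color blue → {A, E}; color green → {F, G}; color yellow → {D}; color purple → {H}. Each edge has distinct colors on its endpoints.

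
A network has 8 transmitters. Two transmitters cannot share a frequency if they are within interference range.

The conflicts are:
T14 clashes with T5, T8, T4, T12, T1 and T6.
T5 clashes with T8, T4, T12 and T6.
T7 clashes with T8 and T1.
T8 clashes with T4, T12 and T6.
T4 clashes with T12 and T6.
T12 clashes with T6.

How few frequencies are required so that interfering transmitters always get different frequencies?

6

T14, T5, T8, T4, T12, T6 pairwise conflict, so at least 6 frequencies are needed.
6 frequencies suffice: frequency 1 → {T14, T7}; frequency 2 → {T8, T1}; frequency 3 → {T4}; frequency 4 → {T5}; frequency 5 → {T6}; frequency 6 → {T12}. Every pair that conflicts lands in different frequencies.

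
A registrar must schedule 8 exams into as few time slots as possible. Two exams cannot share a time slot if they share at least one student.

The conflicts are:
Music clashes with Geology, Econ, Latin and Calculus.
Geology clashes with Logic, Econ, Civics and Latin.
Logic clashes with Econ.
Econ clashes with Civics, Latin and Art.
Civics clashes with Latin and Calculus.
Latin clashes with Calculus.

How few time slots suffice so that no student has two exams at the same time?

4

Geology, Econ, Civics, Latin all conflict with each other, so at least 4 time slots are needed.
4 time slots suffice: time slot 1 → {Econ, Calculus}; time slot 2 → {Geology, Art}; time slot 3 → {Logic, Latin}; time slot 4 → {Music, Civics}. Each listed conflict is separated.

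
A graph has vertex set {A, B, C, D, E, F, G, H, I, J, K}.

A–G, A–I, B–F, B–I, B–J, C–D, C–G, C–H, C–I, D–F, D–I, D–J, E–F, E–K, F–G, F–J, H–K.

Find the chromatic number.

3

D, F, J form a triangle, so at least 3 colors are needed.
3 colors suffice: A=green, B=blue, C=green, D=blue, E=green, F=red, G=blue, H=red, I=red, J=green, K=blue. No two adjacent vertices share a color.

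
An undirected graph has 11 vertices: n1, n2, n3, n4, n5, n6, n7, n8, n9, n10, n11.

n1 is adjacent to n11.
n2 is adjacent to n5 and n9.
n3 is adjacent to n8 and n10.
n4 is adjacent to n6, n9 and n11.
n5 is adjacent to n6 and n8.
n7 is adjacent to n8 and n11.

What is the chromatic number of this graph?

3

The cycle n4-n6-n5-n2-n9-n4 has odd length 5, so it cannot be 2-colored; at least 3 colors are needed.
3 colors suffice: color 1 → {n1, n3, n4, n5, n7}; color 2 → {n2, n6, n8, n10, n11}; color 3 → {n9}. Every edge joins two different colors.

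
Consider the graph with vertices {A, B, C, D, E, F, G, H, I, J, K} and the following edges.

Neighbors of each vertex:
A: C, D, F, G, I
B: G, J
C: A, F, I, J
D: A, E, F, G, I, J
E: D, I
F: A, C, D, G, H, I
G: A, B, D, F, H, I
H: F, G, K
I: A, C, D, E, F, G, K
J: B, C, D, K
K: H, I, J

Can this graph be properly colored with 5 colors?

The chromatic number is 5. A, D, F, G, I are pairwise adjacent (a clique of size 5), so at least 5 colors are needed.
One proper 5-coloring: A=5, B=2, C=2, D=2, E=3, F=3, G=4, H=1, I=1, J=1, K=2.
That is already a proper 5-coloring.

Yes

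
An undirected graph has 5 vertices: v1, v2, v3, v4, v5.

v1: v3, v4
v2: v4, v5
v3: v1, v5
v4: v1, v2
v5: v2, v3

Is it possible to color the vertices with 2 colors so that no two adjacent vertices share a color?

The cycle v3-v5-v2-v4-v1-v3 has odd length 5, so it cannot be 2-colored; at least 3 colors are needed.
So 2 colors are not enough.

No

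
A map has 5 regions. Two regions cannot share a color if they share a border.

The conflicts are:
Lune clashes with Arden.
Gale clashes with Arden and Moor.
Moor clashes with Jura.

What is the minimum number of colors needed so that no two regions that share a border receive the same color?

2

Moor and Jura conflict, so at least 2 colors are needed.
2 colors suffice: Lune=2, Gale=2, Arden=1, Moor=1, Jura=2. No two conflicting regions share a color.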